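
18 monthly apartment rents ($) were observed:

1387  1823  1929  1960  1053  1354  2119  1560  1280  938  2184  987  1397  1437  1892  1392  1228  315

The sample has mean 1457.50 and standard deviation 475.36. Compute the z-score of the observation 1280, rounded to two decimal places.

-0.37

z = (1280 − 1457.50) / 475.36 = -0.37.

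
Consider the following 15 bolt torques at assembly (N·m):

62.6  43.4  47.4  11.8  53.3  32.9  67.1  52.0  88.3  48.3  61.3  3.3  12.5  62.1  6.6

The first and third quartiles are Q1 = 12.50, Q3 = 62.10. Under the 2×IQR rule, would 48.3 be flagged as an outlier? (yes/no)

no

IQR = Q3 − Q1 = 62.10 − 12.50 = 49.60.
Lower fence = Q1 − 2·IQR = 12.50 − 99.20 = -86.70.
Upper fence = Q3 + 2·IQR = 62.10 + 99.20 = 161.30.
48.3 lies within [-86.70, 161.30].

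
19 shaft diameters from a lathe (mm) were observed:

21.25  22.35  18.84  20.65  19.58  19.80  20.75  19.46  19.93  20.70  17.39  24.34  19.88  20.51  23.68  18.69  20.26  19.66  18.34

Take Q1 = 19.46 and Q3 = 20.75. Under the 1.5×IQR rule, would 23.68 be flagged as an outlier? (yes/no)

IQR = Q3 − Q1 = 20.75 − 19.46 = 1.29.
Lower fence = Q1 − 1.5·IQR = 19.46 − 1.935 = 17.525.
Upper fence = Q3 + 1.5·IQR = 20.75 + 1.935 = 22.685.
23.68 lies above the upper fence.

yes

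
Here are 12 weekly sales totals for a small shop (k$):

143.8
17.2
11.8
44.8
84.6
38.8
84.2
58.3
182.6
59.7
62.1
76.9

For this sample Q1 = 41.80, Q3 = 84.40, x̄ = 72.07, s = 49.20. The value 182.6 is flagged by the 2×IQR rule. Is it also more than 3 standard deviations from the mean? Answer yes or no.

z = (182.6 − 72.07) / 49.20 = 2.25.
|z| = 2.25 ≤ 3.

no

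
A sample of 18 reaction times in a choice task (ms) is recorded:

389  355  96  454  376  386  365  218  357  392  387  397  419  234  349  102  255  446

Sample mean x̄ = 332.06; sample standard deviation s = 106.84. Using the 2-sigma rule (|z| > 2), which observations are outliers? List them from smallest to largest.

96, 102

Cutoffs at x̄ ± 2s: 332.06 ± 2·106.84 = [118.38, 545.74].
96: z = -2.21, |z| > 2 → outlier.
102: z = -2.15, |z| > 2 → outlier.
Every other value lies within [118.38, 545.74].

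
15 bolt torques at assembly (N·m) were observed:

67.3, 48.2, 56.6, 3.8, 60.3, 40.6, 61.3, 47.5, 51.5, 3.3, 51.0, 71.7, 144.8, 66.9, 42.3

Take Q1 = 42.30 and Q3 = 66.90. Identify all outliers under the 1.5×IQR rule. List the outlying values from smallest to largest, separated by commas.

3.3, 3.8, 144.8

IQR = Q3 − Q1 = 66.90 − 42.30 = 24.60.
Lower fence = Q1 − 1.5·IQR = 42.30 − 36.90 = 5.40.
Upper fence = Q3 + 1.5·IQR = 66.90 + 36.90 = 103.80.
3.3 < 5.40 → outlier.
3.8 < 5.40 → outlier.
144.8 > 103.80 → outlier.
All remaining values lie within [5.40, 103.80].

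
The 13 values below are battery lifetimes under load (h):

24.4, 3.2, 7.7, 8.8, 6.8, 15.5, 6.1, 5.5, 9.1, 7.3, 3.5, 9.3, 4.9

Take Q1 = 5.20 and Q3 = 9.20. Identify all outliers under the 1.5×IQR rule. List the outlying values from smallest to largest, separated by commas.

IQR = Q3 − Q1 = 9.20 − 5.20 = 4.00.
Lower fence = Q1 − 1.5·IQR = 5.20 − 6.00 = -0.80.
Upper fence = Q3 + 1.5·IQR = 9.20 + 6.00 = 15.20.
15.5 > 15.20 → outlier.
24.4 > 15.20 → outlier.
All remaining values lie within [-0.80, 15.20].

15.5, 24.4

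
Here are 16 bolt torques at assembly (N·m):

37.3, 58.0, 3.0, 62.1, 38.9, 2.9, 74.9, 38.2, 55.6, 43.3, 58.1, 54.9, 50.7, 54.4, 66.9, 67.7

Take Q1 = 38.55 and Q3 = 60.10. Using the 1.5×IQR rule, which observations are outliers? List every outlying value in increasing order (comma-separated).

IQR = Q3 − Q1 = 60.10 − 38.55 = 21.55.
Lower fence = Q1 − 1.5·IQR = 38.55 − 32.325 = 6.225.
Upper fence = Q3 + 1.5·IQR = 60.10 + 32.325 = 92.425.
2.9 < 6.225 → outlier.
3.0 < 6.225 → outlier.
All remaining values lie within [6.225, 92.425].

2.9, 3.0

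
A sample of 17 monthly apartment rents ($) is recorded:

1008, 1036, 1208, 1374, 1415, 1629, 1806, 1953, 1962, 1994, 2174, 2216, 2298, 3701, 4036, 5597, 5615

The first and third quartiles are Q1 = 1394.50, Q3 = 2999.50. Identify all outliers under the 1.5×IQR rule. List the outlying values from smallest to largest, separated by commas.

IQR = Q3 − Q1 = 2999.50 − 1394.50 = 1605.00.
Lower fence = Q1 − 1.5·IQR = 1394.50 − 2407.50 = -1013.00.
Upper fence = Q3 + 1.5·IQR = 2999.50 + 2407.50 = 5407.00.
5597 > 5407.00 → outlier.
5615 > 5407.00 → outlier.
All remaining values lie within [-1013.00, 5407.00].

5597, 5615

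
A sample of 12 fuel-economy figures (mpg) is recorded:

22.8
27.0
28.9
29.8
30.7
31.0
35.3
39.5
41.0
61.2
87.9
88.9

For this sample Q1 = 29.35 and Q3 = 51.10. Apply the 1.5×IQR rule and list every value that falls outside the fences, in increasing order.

IQR = Q3 − Q1 = 51.10 − 29.35 = 21.75.
Lower fence = Q1 − 1.5·IQR = 29.35 − 32.625 = -3.275.
Upper fence = Q3 + 1.5·IQR = 51.10 + 32.625 = 83.725.
87.9 > 83.725 → outlier.
88.9 > 83.725 → outlier.
All remaining values lie within [-3.275, 83.725].

87.9, 88.9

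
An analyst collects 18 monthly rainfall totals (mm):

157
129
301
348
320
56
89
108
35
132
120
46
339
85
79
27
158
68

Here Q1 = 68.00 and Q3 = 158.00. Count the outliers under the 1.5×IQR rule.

4

IQR = 90.00; fences at 68.00 − 135.00 = -67.00 and 158.00 + 135.00 = 293.00.
Outside the cutoffs: 301, 320, 339, 348.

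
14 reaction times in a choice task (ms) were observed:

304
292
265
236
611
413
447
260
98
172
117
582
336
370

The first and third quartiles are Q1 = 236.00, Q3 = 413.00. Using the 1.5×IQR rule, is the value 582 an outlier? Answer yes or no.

IQR = Q3 − Q1 = 413.00 − 236.00 = 177.00.
Lower fence = Q1 − 1.5·IQR = 236.00 − 265.50 = -29.50.
Upper fence = Q3 + 1.5·IQR = 413.00 + 265.50 = 678.50.
582 lies within [-29.50, 678.50].

no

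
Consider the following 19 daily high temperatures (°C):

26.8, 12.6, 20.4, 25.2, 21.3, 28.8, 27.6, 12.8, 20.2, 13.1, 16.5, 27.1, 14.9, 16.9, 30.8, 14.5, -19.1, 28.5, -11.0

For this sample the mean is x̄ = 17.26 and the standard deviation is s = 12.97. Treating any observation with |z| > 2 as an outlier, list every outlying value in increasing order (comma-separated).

-19.1, -11.0

Cutoffs at x̄ ± 2s: 17.26 ± 2·12.97 = [-8.68, 43.20].
-19.1: z = -2.80, |z| > 2 → outlier.
-11.0: z = -2.18, |z| > 2 → outlier.
Every other value lies within [-8.68, 43.20].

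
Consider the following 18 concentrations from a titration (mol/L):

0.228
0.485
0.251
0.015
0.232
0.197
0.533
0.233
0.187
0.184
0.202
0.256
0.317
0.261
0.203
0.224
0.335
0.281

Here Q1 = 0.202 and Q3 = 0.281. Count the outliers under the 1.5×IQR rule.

IQR = 0.079; fences at 0.202 − 0.1185 = 0.0835 and 0.281 + 0.1185 = 0.3995.
Outside the cutoffs: 0.015, 0.485, 0.533.

3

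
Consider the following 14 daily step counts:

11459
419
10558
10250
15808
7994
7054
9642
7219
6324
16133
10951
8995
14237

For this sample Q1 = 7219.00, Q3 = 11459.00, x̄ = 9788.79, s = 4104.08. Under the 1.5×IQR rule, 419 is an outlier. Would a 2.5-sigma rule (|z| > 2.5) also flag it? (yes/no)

no

z = (419 − 9788.79) / 4104.08 = -2.28.
|z| = 2.28 ≤ 2.5.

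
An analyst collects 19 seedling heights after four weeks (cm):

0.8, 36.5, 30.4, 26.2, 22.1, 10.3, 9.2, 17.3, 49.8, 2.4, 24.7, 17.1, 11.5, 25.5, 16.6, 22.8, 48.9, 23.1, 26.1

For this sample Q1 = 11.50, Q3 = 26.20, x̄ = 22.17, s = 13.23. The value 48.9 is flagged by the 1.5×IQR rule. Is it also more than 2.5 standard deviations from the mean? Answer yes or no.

no

z = (48.9 − 22.17) / 13.23 = 2.02.
|z| = 2.02 ≤ 2.5.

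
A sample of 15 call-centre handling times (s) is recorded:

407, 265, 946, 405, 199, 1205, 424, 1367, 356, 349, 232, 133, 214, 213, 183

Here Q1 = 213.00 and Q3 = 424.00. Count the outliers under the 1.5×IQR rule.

3

IQR = 211.00; fences at 213.00 − 316.50 = -103.50 and 424.00 + 316.50 = 740.50.
Outside the cutoffs: 946, 1205, 1367.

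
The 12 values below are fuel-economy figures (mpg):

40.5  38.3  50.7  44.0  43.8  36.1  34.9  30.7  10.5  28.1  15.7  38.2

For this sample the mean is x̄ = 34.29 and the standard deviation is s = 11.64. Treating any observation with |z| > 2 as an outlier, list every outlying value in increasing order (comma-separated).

Cutoffs at x̄ ± 2s: 34.29 ± 2·11.64 = [11.01, 57.57].
10.5: z = -2.04, |z| > 2 → outlier.
Every other value lies within [11.01, 57.57].

10.5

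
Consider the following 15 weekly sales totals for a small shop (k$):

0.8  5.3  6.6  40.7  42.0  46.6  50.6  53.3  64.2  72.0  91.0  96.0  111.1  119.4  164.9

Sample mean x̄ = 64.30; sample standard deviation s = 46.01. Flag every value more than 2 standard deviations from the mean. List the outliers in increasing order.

Cutoffs at x̄ ± 2s: 64.30 ± 2·46.01 = [-27.72, 156.32].
164.9: z = 2.19, |z| > 2 → outlier.
Every other value lies within [-27.72, 156.32].

164.9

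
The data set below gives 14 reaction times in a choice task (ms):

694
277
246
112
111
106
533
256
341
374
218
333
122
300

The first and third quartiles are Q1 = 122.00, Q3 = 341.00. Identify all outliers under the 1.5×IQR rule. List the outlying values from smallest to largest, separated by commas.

IQR = Q3 − Q1 = 341.00 − 122.00 = 219.00.
Lower fence = Q1 − 1.5·IQR = 122.00 − 328.50 = -206.50.
Upper fence = Q3 + 1.5·IQR = 341.00 + 328.50 = 669.50.
694 > 669.50 → outlier.
All remaining values lie within [-206.50, 669.50].

694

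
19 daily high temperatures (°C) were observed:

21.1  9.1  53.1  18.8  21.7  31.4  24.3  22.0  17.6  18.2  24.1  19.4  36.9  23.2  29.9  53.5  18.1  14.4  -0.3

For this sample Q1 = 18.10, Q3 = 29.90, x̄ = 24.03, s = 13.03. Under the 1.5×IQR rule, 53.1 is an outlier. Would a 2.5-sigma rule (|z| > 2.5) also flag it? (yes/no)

no

z = (53.1 − 24.03) / 13.03 = 2.23.
|z| = 2.23 ≤ 2.5.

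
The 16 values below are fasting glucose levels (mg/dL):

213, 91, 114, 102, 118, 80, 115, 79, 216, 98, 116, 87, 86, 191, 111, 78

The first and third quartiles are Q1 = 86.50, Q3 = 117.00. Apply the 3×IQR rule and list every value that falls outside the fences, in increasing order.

IQR = Q3 − Q1 = 117.00 − 86.50 = 30.50.
Lower fence = Q1 − 3·IQR = 86.50 − 91.50 = -5.00.
Upper fence = Q3 + 3·IQR = 117.00 + 91.50 = 208.50.
213 > 208.50 → outlier.
216 > 208.50 → outlier.
All remaining values lie within [-5.00, 208.50].

213, 216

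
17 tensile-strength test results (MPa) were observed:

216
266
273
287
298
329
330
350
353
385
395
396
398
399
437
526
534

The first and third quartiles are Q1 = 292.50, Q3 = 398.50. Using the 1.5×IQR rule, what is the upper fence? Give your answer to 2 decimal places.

557.50

IQR = Q3 − Q1 = 398.50 − 292.50 = 106.00.
Lower fence = Q1 − 1.5·IQR = 292.50 − 159.00 = 133.50.
Upper fence = Q3 + 1.5·IQR = 398.50 + 159.00 = 557.50.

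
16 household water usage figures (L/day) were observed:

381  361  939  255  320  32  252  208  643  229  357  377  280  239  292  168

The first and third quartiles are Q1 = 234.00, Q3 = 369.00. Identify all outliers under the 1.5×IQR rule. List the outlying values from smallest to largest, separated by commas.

IQR = Q3 − Q1 = 369.00 − 234.00 = 135.00.
Lower fence = Q1 − 1.5·IQR = 234.00 − 202.50 = 31.50.
Upper fence = Q3 + 1.5·IQR = 369.00 + 202.50 = 571.50.
643 > 571.50 → outlier.
939 > 571.50 → outlier.
All remaining values lie within [31.50, 571.50].

643, 939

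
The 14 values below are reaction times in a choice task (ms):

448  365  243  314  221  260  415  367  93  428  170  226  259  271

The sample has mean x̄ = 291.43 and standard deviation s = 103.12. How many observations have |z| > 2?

Cutoffs: x̄ ± 2s = [85.19, 497.67].
Every value lies within the cutoffs.

0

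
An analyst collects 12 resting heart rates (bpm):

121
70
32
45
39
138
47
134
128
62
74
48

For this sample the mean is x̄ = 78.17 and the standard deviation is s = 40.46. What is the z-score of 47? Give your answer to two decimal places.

-0.77

z = (47 − 78.17) / 40.46 = -0.77.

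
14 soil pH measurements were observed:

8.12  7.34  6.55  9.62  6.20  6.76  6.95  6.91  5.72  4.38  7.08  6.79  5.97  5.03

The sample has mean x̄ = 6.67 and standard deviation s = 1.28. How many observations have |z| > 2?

Cutoffs: x̄ ± 2s = [4.11, 9.23].
Outside the cutoffs: 9.62.

1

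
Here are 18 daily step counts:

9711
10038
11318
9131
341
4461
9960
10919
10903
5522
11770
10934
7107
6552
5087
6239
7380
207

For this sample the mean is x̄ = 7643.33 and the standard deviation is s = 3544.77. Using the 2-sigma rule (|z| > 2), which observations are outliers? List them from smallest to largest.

Cutoffs at x̄ ± 2s: 7643.33 ± 2·3544.77 = [553.79, 14732.87].
207: z = -2.10, |z| > 2 → outlier.
341: z = -2.06, |z| > 2 → outlier.
Every other value lies within [553.79, 14732.87].

207, 341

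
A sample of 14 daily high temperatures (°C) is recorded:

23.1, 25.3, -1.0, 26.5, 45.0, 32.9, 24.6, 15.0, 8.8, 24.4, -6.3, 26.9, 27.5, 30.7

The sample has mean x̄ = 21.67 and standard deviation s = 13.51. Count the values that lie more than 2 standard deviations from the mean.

Cutoffs: x̄ ± 2s = [-5.35, 48.69].
Outside the cutoffs: -6.3.

1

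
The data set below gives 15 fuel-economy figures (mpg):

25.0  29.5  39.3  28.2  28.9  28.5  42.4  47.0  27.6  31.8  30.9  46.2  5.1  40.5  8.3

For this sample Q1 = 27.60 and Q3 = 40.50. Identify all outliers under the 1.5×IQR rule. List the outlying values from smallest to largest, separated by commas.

5.1

IQR = Q3 − Q1 = 40.50 − 27.60 = 12.90.
Lower fence = Q1 − 1.5·IQR = 27.60 − 19.35 = 8.25.
Upper fence = Q3 + 1.5·IQR = 40.50 + 19.35 = 59.85.
5.1 < 8.25 → outlier.
All remaining values lie within [8.25, 59.85].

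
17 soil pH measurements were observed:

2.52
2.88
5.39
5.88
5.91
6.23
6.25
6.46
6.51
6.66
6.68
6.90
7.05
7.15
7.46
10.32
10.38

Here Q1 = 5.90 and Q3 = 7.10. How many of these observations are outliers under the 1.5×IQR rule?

IQR = 1.20; fences at 5.90 − 1.80 = 4.10 and 7.10 + 1.80 = 8.90.
Outside the cutoffs: 2.52, 2.88, 10.32, 10.38.

4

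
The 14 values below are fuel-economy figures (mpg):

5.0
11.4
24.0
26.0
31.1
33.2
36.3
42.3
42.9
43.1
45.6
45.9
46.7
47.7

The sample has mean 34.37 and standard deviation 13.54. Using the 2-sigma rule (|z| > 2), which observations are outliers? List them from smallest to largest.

Cutoffs at x̄ ± 2s: 34.37 ± 2·13.54 = [7.29, 61.45].
5.0: z = -2.17, |z| > 2 → outlier.
Every other value lies within [7.29, 61.45].

5.0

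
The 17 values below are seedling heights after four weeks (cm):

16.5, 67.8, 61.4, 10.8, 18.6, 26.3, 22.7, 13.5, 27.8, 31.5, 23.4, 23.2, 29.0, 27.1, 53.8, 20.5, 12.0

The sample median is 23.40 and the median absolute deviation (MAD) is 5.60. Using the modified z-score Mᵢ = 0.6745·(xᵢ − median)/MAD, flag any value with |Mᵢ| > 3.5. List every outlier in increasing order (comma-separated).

|Mᵢ| > 3.5 ⇔ |xᵢ − 23.40| > 3.5·5.60/0.6745 = 29.06.
So outliers lie outside [-5.66, 52.46].
53.8: M = 3.66 → outlier.
61.4: M = 4.58 → outlier.
67.8: M = 5.35 → outlier.

53.8, 61.4, 67.8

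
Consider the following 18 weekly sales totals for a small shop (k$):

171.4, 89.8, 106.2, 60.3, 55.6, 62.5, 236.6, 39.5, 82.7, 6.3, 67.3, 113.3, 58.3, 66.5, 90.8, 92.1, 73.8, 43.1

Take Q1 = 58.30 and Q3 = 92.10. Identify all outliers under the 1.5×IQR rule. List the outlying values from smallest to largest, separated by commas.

6.3, 171.4, 236.6

IQR = Q3 − Q1 = 92.10 − 58.30 = 33.80.
Lower fence = Q1 − 1.5·IQR = 58.30 − 50.70 = 7.60.
Upper fence = Q3 + 1.5·IQR = 92.10 + 50.70 = 142.80.
6.3 < 7.60 → outlier.
171.4 > 142.80 → outlier.
236.6 > 142.80 → outlier.
All remaining values lie within [7.60, 142.80].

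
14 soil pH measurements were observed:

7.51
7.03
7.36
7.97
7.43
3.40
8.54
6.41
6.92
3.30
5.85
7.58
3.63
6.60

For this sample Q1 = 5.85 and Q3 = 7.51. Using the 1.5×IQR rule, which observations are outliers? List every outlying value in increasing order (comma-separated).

IQR = Q3 − Q1 = 7.51 − 5.85 = 1.66.
Lower fence = Q1 − 1.5·IQR = 5.85 − 2.49 = 3.36.
Upper fence = Q3 + 1.5·IQR = 7.51 + 2.49 = 10.00.
3.30 < 3.36 → outlier.
All remaining values lie within [3.36, 10.00].

3.30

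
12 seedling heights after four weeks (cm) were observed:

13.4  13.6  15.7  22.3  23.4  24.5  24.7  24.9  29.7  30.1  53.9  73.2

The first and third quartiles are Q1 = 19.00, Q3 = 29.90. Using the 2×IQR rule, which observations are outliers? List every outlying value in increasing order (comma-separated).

53.9, 73.2

IQR = Q3 − Q1 = 29.90 − 19.00 = 10.90.
Lower fence = Q1 − 2·IQR = 19.00 − 21.80 = -2.80.
Upper fence = Q3 + 2·IQR = 29.90 + 21.80 = 51.70.
53.9 > 51.70 → outlier.
73.2 > 51.70 → outlier.
All remaining values lie within [-2.80, 51.70].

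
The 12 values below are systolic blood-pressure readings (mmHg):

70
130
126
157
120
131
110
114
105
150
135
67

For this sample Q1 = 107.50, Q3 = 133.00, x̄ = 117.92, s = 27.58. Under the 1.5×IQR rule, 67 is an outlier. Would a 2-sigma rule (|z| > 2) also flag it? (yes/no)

no

z = (67 − 117.92) / 27.58 = -1.85.
|z| = 1.85 ≤ 2.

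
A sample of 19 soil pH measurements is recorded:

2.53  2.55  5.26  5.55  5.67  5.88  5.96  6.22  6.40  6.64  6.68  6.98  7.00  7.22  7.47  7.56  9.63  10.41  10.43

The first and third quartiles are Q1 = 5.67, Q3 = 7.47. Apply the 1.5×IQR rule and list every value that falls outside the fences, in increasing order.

IQR = Q3 − Q1 = 7.47 − 5.67 = 1.80.
Lower fence = Q1 − 1.5·IQR = 5.67 − 2.70 = 2.97.
Upper fence = Q3 + 1.5·IQR = 7.47 + 2.70 = 10.17.
2.53 < 2.97 → outlier.
2.55 < 2.97 → outlier.
10.41 > 10.17 → outlier.
10.43 > 10.17 → outlier.
All remaining values lie within [2.97, 10.17].

2.53, 2.55, 10.41, 10.43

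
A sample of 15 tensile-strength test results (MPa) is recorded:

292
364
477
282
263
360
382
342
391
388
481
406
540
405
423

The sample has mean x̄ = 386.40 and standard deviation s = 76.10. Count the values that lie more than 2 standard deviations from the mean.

Cutoffs: x̄ ± 2s = [234.20, 538.60].
Outside the cutoffs: 540.

1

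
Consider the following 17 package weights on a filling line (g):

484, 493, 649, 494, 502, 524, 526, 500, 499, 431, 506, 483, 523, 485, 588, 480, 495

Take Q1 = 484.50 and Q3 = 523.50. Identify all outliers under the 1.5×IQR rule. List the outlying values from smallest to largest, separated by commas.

588, 649

IQR = Q3 − Q1 = 523.50 − 484.50 = 39.00.
Lower fence = Q1 − 1.5·IQR = 484.50 − 58.50 = 426.00.
Upper fence = Q3 + 1.5·IQR = 523.50 + 58.50 = 582.00.
588 > 582.00 → outlier.
649 > 582.00 → outlier.
All remaining values lie within [426.00, 582.00].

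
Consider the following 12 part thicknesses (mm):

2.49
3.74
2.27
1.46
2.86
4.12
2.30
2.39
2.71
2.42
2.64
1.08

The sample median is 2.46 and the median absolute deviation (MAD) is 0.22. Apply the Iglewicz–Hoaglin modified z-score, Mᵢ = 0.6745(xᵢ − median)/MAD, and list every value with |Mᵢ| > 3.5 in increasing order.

1.08, 3.74, 4.12

|Mᵢ| > 3.5 ⇔ |xᵢ − 2.46| > 3.5·0.22/0.6745 = 1.14.
So outliers lie outside [1.32, 3.60].
1.08: M = -4.23 → outlier.
3.74: M = 3.92 → outlier.
4.12: M = 5.09 → outlier.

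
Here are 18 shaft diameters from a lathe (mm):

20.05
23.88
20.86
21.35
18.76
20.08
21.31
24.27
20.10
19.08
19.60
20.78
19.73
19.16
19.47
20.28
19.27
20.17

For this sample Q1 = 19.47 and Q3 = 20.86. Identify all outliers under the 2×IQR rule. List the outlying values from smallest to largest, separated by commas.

23.88, 24.27

IQR = Q3 − Q1 = 20.86 − 19.47 = 1.39.
Lower fence = Q1 − 2·IQR = 19.47 − 2.78 = 16.69.
Upper fence = Q3 + 2·IQR = 20.86 + 2.78 = 23.64.
23.88 > 23.64 → outlier.
24.27 > 23.64 → outlier.
All remaining values lie within [16.69, 23.64].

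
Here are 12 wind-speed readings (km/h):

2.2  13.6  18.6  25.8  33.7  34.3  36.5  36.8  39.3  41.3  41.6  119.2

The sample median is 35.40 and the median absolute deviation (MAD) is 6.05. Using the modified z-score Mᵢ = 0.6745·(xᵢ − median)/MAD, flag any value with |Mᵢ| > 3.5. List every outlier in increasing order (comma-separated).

|Mᵢ| > 3.5 ⇔ |xᵢ − 35.40| > 3.5·6.05/0.6745 = 31.39.
So outliers lie outside [4.01, 66.79].
2.2: M = -3.70 → outlier.
119.2: M = 9.34 → outlier.

2.2, 119.2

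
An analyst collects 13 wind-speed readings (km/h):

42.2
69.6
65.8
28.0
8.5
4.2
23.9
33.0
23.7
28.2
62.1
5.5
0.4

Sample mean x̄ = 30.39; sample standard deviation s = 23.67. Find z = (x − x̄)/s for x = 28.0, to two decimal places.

z = (28.0 − 30.39) / 23.67 = -0.10.

-0.10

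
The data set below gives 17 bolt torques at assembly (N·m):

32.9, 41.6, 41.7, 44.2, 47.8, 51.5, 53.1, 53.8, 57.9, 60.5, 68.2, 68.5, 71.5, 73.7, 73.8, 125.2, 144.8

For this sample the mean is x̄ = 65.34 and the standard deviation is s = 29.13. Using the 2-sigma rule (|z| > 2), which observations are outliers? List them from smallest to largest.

125.2, 144.8

Cutoffs at x̄ ± 2s: 65.34 ± 2·29.13 = [7.08, 123.60].
125.2: z = 2.05, |z| > 2 → outlier.
144.8: z = 2.73, |z| > 2 → outlier.
Every other value lies within [7.08, 123.60].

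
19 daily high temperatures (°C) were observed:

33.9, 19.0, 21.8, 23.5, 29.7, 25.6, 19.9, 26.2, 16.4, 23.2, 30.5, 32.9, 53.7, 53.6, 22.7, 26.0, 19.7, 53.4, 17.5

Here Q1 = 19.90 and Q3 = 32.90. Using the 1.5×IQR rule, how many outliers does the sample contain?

IQR = 13.00; fences at 19.90 − 19.50 = 0.40 and 32.90 + 19.50 = 52.40.
Outside the cutoffs: 53.4, 53.6, 53.7.

3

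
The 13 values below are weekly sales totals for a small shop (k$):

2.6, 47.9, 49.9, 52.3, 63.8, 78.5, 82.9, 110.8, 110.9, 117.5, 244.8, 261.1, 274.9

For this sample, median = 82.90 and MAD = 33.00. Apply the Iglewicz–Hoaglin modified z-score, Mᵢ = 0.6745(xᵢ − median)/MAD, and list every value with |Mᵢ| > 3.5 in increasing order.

|Mᵢ| > 3.5 ⇔ |xᵢ − 82.90| > 3.5·33.00/0.6745 = 171.24.
So outliers lie outside [-88.34, 254.14].
261.1: M = 3.64 → outlier.
274.9: M = 3.92 → outlier.

261.1, 274.9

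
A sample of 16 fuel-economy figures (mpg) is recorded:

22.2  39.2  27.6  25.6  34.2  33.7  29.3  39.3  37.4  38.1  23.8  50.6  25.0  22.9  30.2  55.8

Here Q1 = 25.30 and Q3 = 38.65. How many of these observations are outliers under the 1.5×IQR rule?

IQR = 13.35; fences at 25.30 − 20.025 = 5.275 and 38.65 + 20.025 = 58.675.
Every value lies within the cutoffs.

0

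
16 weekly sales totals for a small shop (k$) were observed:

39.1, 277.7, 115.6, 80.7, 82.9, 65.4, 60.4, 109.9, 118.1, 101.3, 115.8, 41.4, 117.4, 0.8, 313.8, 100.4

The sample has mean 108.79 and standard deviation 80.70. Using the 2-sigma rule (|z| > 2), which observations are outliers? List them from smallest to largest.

277.7, 313.8

Cutoffs at x̄ ± 2s: 108.79 ± 2·80.70 = [-52.61, 270.19].
277.7: z = 2.09, |z| > 2 → outlier.
313.8: z = 2.54, |z| > 2 → outlier.
Every other value lies within [-52.61, 270.19].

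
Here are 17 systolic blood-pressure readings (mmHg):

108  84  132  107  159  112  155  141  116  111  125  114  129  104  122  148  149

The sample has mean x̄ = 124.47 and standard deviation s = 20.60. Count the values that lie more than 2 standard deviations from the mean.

0

Cutoffs: x̄ ± 2s = [83.27, 165.67].
Every value lies within the cutoffs.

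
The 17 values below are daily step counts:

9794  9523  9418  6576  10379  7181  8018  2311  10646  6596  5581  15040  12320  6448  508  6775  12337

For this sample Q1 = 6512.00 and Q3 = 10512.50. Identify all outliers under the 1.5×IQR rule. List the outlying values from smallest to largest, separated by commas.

508

IQR = Q3 − Q1 = 10512.50 − 6512.00 = 4000.50.
Lower fence = Q1 − 1.5·IQR = 6512.00 − 6000.75 = 511.25.
Upper fence = Q3 + 1.5·IQR = 10512.50 + 6000.75 = 16513.25.
508 < 511.25 → outlier.
All remaining values lie within [511.25, 16513.25].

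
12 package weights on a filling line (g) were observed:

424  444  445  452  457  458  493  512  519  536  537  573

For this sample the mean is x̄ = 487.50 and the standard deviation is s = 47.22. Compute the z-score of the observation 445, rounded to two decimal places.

z = (445 − 487.50) / 47.22 = -0.90.

-0.90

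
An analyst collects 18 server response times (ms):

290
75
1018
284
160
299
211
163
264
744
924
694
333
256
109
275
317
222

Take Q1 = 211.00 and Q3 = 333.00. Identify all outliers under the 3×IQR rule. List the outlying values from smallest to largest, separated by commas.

IQR = Q3 − Q1 = 333.00 − 211.00 = 122.00.
Lower fence = Q1 − 3·IQR = 211.00 − 366.00 = -155.00.
Upper fence = Q3 + 3·IQR = 333.00 + 366.00 = 699.00.
744 > 699.00 → outlier.
924 > 699.00 → outlier.
1018 > 699.00 → outlier.
All remaining values lie within [-155.00, 699.00].

744, 924, 1018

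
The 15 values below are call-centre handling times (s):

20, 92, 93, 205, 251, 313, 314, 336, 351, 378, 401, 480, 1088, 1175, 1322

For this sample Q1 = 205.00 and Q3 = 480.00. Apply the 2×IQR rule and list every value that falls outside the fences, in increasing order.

IQR = Q3 − Q1 = 480.00 − 205.00 = 275.00.
Lower fence = Q1 − 2·IQR = 205.00 − 550.00 = -345.00.
Upper fence = Q3 + 2·IQR = 480.00 + 550.00 = 1030.00.
1088 > 1030.00 → outlier.
1175 > 1030.00 → outlier.
1322 > 1030.00 → outlier.
All remaining values lie within [-345.00, 1030.00].

1088, 1175, 1322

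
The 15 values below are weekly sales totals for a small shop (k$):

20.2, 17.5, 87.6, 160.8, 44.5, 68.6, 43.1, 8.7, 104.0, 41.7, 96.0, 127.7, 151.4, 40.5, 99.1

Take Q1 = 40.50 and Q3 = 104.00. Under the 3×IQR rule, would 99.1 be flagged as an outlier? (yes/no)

no

IQR = Q3 − Q1 = 104.00 − 40.50 = 63.50.
Lower fence = Q1 − 3·IQR = 40.50 − 190.50 = -150.00.
Upper fence = Q3 + 3·IQR = 104.00 + 190.50 = 294.50.
99.1 lies within [-150.00, 294.50].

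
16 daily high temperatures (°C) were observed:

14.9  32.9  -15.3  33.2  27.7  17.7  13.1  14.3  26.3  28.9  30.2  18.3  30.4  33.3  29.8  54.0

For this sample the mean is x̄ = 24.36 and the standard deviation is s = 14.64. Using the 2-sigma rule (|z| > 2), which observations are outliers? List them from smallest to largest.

Cutoffs at x̄ ± 2s: 24.36 ± 2·14.64 = [-4.92, 53.64].
-15.3: z = -2.71, |z| > 2 → outlier.
54.0: z = 2.02, |z| > 2 → outlier.
Every other value lies within [-4.92, 53.64].

-15.3, 54.0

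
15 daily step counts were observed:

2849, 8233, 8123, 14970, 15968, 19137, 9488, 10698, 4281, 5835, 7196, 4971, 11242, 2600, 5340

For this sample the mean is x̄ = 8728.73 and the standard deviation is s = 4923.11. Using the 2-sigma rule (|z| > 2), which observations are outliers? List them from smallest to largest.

Cutoffs at x̄ ± 2s: 8728.73 ± 2·4923.11 = [-1117.49, 18574.95].
19137: z = 2.11, |z| > 2 → outlier.
Every other value lies within [-1117.49, 18574.95].

19137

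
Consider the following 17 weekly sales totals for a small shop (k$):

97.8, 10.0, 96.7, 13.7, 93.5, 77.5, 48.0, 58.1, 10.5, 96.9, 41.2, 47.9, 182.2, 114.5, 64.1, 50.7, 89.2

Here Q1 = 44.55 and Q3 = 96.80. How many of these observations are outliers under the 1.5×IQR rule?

IQR = 52.25; fences at 44.55 − 78.375 = -33.825 and 96.80 + 78.375 = 175.175.
Outside the cutoffs: 182.2.

1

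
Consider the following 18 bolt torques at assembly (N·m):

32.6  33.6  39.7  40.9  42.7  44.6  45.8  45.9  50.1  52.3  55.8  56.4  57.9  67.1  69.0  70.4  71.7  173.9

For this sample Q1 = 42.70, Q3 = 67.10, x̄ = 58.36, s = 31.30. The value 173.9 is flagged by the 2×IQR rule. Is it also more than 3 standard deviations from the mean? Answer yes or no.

z = (173.9 − 58.36) / 31.30 = 3.69.
|z| = 3.69 > 3.

yes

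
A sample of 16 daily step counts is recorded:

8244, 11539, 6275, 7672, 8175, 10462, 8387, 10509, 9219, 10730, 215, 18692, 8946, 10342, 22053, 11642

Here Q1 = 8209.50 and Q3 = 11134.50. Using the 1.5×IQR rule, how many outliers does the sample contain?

3

IQR = 2925.00; fences at 8209.50 − 4387.50 = 3822.00 and 11134.50 + 4387.50 = 15522.00.
Outside the cutoffs: 215, 18692, 22053.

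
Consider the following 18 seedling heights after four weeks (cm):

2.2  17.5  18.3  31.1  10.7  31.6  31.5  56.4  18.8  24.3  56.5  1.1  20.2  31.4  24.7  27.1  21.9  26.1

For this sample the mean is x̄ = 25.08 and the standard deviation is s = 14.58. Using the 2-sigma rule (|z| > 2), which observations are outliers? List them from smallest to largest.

Cutoffs at x̄ ± 2s: 25.08 ± 2·14.58 = [-4.08, 54.24].
56.4: z = 2.15, |z| > 2 → outlier.
56.5: z = 2.16, |z| > 2 → outlier.
Every other value lies within [-4.08, 54.24].

56.4, 56.5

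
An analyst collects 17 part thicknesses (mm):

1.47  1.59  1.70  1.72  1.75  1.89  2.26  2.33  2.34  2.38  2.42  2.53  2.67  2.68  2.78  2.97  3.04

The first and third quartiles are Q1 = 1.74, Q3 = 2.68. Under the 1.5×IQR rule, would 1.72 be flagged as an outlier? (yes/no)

IQR = Q3 − Q1 = 2.68 − 1.74 = 0.94.
Lower fence = Q1 − 1.5·IQR = 1.74 − 1.41 = 0.33.
Upper fence = Q3 + 1.5·IQR = 2.68 + 1.41 = 4.09.
1.72 lies within [0.33, 4.09].

no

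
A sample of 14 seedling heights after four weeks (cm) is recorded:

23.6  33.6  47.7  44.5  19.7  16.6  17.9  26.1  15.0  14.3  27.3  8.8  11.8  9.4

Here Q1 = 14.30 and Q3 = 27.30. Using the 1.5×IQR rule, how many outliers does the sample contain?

IQR = 13.00; fences at 14.30 − 19.50 = -5.20 and 27.30 + 19.50 = 46.80.
Outside the cutoffs: 47.7.

1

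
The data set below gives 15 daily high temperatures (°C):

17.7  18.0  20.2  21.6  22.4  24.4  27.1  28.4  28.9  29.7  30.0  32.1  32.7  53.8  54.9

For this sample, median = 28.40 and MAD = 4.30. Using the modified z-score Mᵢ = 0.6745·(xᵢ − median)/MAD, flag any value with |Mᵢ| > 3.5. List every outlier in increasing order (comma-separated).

|Mᵢ| > 3.5 ⇔ |xᵢ − 28.40| > 3.5·4.30/0.6745 = 22.31.
So outliers lie outside [6.09, 50.71].
53.8: M = 3.98 → outlier.
54.9: M = 4.16 → outlier.

53.8, 54.9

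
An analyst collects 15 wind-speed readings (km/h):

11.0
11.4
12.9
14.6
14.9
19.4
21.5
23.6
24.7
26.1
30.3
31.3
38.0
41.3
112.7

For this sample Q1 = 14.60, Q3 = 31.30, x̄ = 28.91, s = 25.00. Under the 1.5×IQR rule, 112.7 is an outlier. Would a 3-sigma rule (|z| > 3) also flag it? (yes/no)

z = (112.7 − 28.91) / 25.00 = 3.35.
|z| = 3.35 > 3.

yes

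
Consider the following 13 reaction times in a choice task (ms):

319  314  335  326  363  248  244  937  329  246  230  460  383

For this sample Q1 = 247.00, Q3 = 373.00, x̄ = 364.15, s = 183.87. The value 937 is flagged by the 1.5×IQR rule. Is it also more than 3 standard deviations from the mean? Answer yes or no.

z = (937 − 364.15) / 183.87 = 3.12.
|z| = 3.12 > 3.

yes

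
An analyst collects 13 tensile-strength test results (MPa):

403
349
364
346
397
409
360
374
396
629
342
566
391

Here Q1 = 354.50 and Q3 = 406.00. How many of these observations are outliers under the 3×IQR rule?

IQR = 51.50; fences at 354.50 − 154.50 = 200.00 and 406.00 + 154.50 = 560.50.
Outside the cutoffs: 566, 629.

2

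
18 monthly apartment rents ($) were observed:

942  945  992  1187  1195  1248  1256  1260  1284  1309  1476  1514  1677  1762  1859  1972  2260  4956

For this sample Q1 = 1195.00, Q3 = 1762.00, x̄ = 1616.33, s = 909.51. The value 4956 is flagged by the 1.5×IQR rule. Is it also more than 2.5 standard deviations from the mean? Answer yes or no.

yes

z = (4956 − 1616.33) / 909.51 = 3.67.
|z| = 3.67 > 2.5.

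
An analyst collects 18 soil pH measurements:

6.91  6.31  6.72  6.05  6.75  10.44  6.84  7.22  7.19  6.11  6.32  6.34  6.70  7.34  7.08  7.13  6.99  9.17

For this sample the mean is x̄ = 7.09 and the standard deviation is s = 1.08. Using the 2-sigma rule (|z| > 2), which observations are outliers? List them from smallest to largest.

Cutoffs at x̄ ± 2s: 7.09 ± 2·1.08 = [4.93, 9.25].
10.44: z = 3.10, |z| > 2 → outlier.
Every other value lies within [4.93, 9.25].

10.44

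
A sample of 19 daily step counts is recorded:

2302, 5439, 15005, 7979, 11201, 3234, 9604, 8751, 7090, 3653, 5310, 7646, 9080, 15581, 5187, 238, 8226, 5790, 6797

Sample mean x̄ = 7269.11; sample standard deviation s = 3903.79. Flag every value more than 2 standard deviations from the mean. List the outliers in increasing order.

Cutoffs at x̄ ± 2s: 7269.11 ± 2·3903.79 = [-538.47, 15076.69].
15581: z = 2.13, |z| > 2 → outlier.
Every other value lies within [-538.47, 15076.69].

15581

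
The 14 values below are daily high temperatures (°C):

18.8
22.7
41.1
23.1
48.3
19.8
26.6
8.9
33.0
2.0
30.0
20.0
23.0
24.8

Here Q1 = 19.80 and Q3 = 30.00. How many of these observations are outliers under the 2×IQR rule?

IQR = 10.20; fences at 19.80 − 20.40 = -0.60 and 30.00 + 20.40 = 50.40.
Every value lies within the cutoffs.

0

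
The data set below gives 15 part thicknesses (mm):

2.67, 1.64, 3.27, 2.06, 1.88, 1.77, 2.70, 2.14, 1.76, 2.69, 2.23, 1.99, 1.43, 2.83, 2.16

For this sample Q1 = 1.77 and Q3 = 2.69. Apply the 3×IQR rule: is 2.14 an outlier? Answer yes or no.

no

IQR = Q3 − Q1 = 2.69 − 1.77 = 0.92.
Lower fence = Q1 − 3·IQR = 1.77 − 2.76 = -0.99.
Upper fence = Q3 + 3·IQR = 2.69 + 2.76 = 5.45.
2.14 lies within [-0.99, 5.45].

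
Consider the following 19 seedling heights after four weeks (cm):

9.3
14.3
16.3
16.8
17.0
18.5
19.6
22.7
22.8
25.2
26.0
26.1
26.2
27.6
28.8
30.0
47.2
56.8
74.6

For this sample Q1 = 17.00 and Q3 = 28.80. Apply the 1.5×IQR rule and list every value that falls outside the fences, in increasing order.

47.2, 56.8, 74.6

IQR = Q3 − Q1 = 28.80 − 17.00 = 11.80.
Lower fence = Q1 − 1.5·IQR = 17.00 − 17.70 = -0.70.
Upper fence = Q3 + 1.5·IQR = 28.80 + 17.70 = 46.50.
47.2 > 46.50 → outlier.
56.8 > 46.50 → outlier.
74.6 > 46.50 → outlier.
All remaining values lie within [-0.70, 46.50].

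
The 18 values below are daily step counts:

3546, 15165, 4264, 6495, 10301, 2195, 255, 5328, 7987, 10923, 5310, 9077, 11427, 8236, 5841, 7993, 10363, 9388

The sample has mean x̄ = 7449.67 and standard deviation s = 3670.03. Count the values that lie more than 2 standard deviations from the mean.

1

Cutoffs: x̄ ± 2s = [109.61, 14789.73].
Outside the cutoffs: 15165.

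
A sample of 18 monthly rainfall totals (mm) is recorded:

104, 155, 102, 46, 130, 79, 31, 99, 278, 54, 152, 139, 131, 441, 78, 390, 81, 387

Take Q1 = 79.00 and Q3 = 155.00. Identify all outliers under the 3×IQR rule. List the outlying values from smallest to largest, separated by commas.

387, 390, 441

IQR = Q3 − Q1 = 155.00 − 79.00 = 76.00.
Lower fence = Q1 − 3·IQR = 79.00 − 228.00 = -149.00.
Upper fence = Q3 + 3·IQR = 155.00 + 228.00 = 383.00.
387 > 383.00 → outlier.
390 > 383.00 → outlier.
441 > 383.00 → outlier.
All remaining values lie within [-149.00, 383.00].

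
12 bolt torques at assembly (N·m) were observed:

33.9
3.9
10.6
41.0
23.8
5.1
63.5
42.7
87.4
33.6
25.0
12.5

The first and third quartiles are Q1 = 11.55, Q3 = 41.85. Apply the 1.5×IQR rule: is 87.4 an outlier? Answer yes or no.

yes

IQR = Q3 − Q1 = 41.85 − 11.55 = 30.30.
Lower fence = Q1 − 1.5·IQR = 11.55 − 45.45 = -33.90.
Upper fence = Q3 + 1.5·IQR = 41.85 + 45.45 = 87.30.
87.4 lies above the upper fence.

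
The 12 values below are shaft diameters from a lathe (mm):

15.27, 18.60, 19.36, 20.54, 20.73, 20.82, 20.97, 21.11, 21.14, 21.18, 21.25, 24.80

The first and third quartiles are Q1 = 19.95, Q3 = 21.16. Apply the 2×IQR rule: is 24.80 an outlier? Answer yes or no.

IQR = Q3 − Q1 = 21.16 − 19.95 = 1.21.
Lower fence = Q1 − 2·IQR = 19.95 − 2.42 = 17.53.
Upper fence = Q3 + 2·IQR = 21.16 + 2.42 = 23.58.
24.80 lies above the upper fence.

yes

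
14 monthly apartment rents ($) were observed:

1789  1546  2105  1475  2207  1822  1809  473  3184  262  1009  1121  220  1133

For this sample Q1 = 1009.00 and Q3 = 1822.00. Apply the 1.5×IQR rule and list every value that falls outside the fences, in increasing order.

3184

IQR = Q3 − Q1 = 1822.00 − 1009.00 = 813.00.
Lower fence = Q1 − 1.5·IQR = 1009.00 − 1219.50 = -210.50.
Upper fence = Q3 + 1.5·IQR = 1822.00 + 1219.50 = 3041.50.
3184 > 3041.50 → outlier.
All remaining values lie within [-210.50, 3041.50].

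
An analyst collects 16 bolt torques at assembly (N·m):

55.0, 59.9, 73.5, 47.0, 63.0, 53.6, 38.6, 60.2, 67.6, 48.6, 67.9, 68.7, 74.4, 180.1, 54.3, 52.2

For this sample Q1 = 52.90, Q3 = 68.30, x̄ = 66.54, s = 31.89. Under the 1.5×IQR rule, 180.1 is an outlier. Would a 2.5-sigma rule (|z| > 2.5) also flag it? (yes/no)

z = (180.1 − 66.54) / 31.89 = 3.56.
|z| = 3.56 > 2.5.

yes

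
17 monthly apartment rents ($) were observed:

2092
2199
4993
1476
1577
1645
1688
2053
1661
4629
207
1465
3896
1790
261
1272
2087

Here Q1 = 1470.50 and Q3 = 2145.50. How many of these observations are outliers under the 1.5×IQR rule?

IQR = 675.00; fences at 1470.50 − 1012.50 = 458.00 and 2145.50 + 1012.50 = 3158.00.
Outside the cutoffs: 207, 261, 3896, 4629, 4993.

5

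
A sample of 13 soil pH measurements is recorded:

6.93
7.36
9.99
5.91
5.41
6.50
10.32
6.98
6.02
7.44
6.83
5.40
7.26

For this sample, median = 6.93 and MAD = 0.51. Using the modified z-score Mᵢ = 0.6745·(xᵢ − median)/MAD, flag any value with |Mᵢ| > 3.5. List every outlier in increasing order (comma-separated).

|Mᵢ| > 3.5 ⇔ |xᵢ − 6.93| > 3.5·0.51/0.6745 = 2.65.
So outliers lie outside [4.28, 9.58].
9.99: M = 4.05 → outlier.
10.32: M = 4.48 → outlier.

9.99, 10.32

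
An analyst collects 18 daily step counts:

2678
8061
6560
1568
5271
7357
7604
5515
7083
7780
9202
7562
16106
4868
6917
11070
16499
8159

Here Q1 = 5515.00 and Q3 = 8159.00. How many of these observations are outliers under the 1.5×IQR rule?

2

IQR = 2644.00; fences at 5515.00 − 3966.00 = 1549.00 and 8159.00 + 3966.00 = 12125.00.
Outside the cutoffs: 16106, 16499.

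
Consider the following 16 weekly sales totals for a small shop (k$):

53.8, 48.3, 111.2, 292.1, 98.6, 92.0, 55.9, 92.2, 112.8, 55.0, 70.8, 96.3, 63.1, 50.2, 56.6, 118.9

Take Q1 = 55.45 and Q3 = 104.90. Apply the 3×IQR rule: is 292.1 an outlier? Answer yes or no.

IQR = Q3 − Q1 = 104.90 − 55.45 = 49.45.
Lower fence = Q1 − 3·IQR = 55.45 − 148.35 = -92.90.
Upper fence = Q3 + 3·IQR = 104.90 + 148.35 = 253.25.
292.1 lies above the upper fence.

yes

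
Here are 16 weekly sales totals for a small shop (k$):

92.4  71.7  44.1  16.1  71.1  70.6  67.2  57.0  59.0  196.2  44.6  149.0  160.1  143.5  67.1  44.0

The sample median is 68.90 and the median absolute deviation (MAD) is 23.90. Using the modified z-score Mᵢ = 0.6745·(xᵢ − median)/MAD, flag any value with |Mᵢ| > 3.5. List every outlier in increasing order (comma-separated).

|Mᵢ| > 3.5 ⇔ |xᵢ − 68.90| > 3.5·23.90/0.6745 = 124.02.
So outliers lie outside [-55.12, 192.92].
196.2: M = 3.59 → outlier.

196.2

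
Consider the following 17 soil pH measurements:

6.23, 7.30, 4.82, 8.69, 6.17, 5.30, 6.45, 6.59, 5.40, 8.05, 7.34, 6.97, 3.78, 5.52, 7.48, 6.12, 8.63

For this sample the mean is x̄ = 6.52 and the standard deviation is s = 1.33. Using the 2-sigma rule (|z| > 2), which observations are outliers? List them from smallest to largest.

Cutoffs at x̄ ± 2s: 6.52 ± 2·1.33 = [3.86, 9.18].
3.78: z = -2.06, |z| > 2 → outlier.
Every other value lies within [3.86, 9.18].

3.78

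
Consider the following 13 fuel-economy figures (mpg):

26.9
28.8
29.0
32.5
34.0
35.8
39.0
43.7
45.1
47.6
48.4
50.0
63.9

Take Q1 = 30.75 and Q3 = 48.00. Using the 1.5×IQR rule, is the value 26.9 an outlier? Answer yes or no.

IQR = Q3 − Q1 = 48.00 − 30.75 = 17.25.
Lower fence = Q1 − 1.5·IQR = 30.75 − 25.875 = 4.875.
Upper fence = Q3 + 1.5·IQR = 48.00 + 25.875 = 73.875.
26.9 lies within [4.875, 73.875].

no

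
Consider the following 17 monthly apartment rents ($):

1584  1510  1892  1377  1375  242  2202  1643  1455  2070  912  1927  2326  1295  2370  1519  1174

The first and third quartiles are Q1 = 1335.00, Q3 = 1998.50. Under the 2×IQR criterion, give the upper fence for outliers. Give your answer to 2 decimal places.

3325.50

IQR = Q3 − Q1 = 1998.50 − 1335.00 = 663.50.
Lower fence = Q1 − 2·IQR = 1335.00 − 1327.00 = 8.00.
Upper fence = Q3 + 2·IQR = 1998.50 + 1327.00 = 3325.50.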